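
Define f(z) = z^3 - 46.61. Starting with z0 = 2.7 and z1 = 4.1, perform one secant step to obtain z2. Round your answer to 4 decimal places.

f(2.7) = -26.927000, f(4.1) = 22.311000
z2 = 4.100000 − 22.311000·(4.100000 − 2.700000) / (22.311000 − (-26.927000)) = 4.100000 − (31.235400)/(49.238000) = 3.465624

3.4656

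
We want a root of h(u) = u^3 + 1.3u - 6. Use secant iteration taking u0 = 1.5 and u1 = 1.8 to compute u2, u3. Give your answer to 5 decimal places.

h(1.5) = -0.6750000, h(1.8) = 2.1720000
u2 = 1.8000000 − 2.1720000·(1.8000000 − 1.5000000) / (2.1720000 − (-0.6750000)) = 1.8000000 − (0.6516000)/(2.8470000) = 1.5711275
h(1.5711275) = -0.0792977
u3 = 1.5711275 − (-0.0792977)·(1.5711275 − 1.8000000) / (-0.0792977 − 2.1720000) = 1.5711275 − (0.0181491)/(-2.2512977) = 1.5791891

1.57113, 1.57919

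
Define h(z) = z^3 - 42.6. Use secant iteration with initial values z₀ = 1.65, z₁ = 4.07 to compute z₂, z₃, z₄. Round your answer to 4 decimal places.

h(1.65) = -38.107875, h(4.07) = 24.819143
z₂ = 4.070000 − 24.819143·(4.070000 − 1.650000) / (24.819143 − (-38.107875)) = 4.070000 − (60.062326)/(62.927018) = 3.115524
h(3.115524) = -12.359197
z₃ = 3.115524 − (-12.359197)·(3.115524 − 4.070000) / (-12.359197 − 24.819143) = 3.115524 − (11.796556)/(-37.178340) = 3.432821
h(3.432821) = -2.146762
z₄ = 3.432821 − (-2.146762)·(3.432821 − 3.115524) / (-2.146762 − (-12.359197)) = 3.432821 − (-0.681160)/(10.212435) = 3.499520

3.1155, 3.4328, 3.4995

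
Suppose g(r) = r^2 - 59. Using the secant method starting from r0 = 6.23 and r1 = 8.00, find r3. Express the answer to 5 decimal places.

g(6.23) = -20.1871000, g(8.00) = 5.0000000
r2 = 8.0000000 − 5.0000000·(8.0000000 − 6.2300000) / (5.0000000 − (-20.1871000)) = 8.0000000 − (8.8500000)/(25.1871000) = 7.6486297
g(7.6486297) = -0.4984644
r3 = 7.6486297 − (-0.4984644)·(7.6486297 − 8.0000000) / (-0.4984644 − 5.0000000) = 7.6486297 − (0.1751456)/(-5.4984644) = 7.6804832

7.68048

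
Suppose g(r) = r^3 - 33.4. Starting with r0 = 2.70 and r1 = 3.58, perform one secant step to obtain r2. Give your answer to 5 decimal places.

3.16073

g(2.70) = -13.7170000, g(3.58) = 12.4827120
r2 = 3.5800000 − 12.4827120·(3.5800000 − 2.7000000) / (12.4827120 − (-13.7170000)) = 3.5800000 − (10.9847866)/(26.1997120) = 3.1607287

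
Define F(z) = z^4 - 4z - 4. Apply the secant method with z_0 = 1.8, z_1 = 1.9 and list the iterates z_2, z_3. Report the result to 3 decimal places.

F(1.8) = -0.70240, F(1.9) = 1.43210
z_2 = 1.90000 − 1.43210·(1.90000 − 1.80000) / (1.43210 − (-0.70240)) = 1.90000 − (0.14321)/(2.13450) = 1.83291
F(1.83291) = -0.04506
z_3 = 1.83291 − (-0.04506)·(1.83291 − 1.90000) / (-0.04506 − 1.43210) = 1.83291 − (0.00302)/(-1.47716) = 1.83495

1.833, 1.835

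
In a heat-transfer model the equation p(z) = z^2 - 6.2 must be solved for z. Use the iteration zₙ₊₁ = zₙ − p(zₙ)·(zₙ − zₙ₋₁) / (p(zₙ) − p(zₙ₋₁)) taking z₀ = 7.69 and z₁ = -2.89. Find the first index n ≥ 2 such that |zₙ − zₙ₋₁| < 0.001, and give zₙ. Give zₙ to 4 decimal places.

n = 6, zₙ = -2.4900

p(7.69) = 52.936100, p(-2.89) = 2.152100
z₂ = -2.890000 − 2.152100·(-10.580000)/(-50.784000) = -3.338354;  |Δ| = 0.448354
p(-3.338354) = 4.944609
z₃ = -3.338354 − 4.944609·(-0.448354)/(2.792509) = -2.544467;  |Δ| = 0.793887
p(-2.544467) = 0.274314
z₄ = -2.544467 − 0.274314·(0.793887)/(-4.670295) = -2.497838;  |Δ| = 0.046630
p(-2.497838) = 0.039193
z₅ = -2.497838 − 0.039193·(0.046630)/(-0.235121) = -2.490065;  |Δ| = 0.007773
p(-2.490065) = 0.000423
z₆ = -2.490065 − 0.000423·(0.007773)/(-0.038770) = -2.489980;  |Δ| = 0.000085
|z₆ − z₅| = 0.000085 < 0.001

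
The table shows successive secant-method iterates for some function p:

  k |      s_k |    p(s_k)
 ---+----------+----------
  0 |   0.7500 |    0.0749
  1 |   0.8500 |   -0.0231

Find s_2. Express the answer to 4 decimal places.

0.8264

s_2 = 0.8500 − (-0.0231)·(0.8500 − 0.7500) / (-0.0231 − 0.0749)
   = 0.8500 − (-0.002310)/(-0.098000) = 0.826429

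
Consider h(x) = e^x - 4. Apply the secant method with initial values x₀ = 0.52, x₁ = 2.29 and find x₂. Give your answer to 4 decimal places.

h(0.52) = -2.317972, h(2.29) = 5.874938
x₂ = 2.290000 − 5.874938·(2.290000 − 0.520000) / (5.874938 − (-2.317972)) = 2.290000 − (10.398640)/(8.192910) = 1.020776

1.0208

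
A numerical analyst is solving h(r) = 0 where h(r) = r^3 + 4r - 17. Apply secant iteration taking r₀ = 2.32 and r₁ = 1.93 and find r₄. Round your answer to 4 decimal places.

2.0611

h(2.32) = 4.767168, h(1.93) = -2.090943
r₂ = 1.930000 − (-2.090943)·(1.930000 − 2.320000) / (-2.090943 − 4.767168) = 1.930000 − (0.815468)/(-6.858111) = 2.048906
h(2.048906) = -0.203043
r₃ = 2.048906 − (-0.203043)·(2.048906 − 1.930000) / (-0.203043 − (-2.090943)) = 2.048906 − (-0.024143)/(1.887900) = 2.061694
h(2.061694) = 0.010173
r₄ = 2.061694 − 0.010173·(2.061694 − 2.048906) / (0.010173 − (-0.203043)) = 2.061694 − (0.000130)/(0.213216) = 2.061084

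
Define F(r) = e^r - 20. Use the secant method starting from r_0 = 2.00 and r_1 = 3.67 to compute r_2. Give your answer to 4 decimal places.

2.6610

F(2.00) = -12.610944, F(3.67) = 19.251906
r_2 = 3.670000 − 19.251906·(3.670000 − 2.000000) / (19.251906 − (-12.610944)) = 3.670000 − (32.150683)/(31.862850) = 2.660967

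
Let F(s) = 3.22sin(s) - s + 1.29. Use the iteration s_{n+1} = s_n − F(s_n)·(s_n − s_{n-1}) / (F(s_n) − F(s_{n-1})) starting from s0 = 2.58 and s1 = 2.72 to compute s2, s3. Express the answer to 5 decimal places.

F(2.58) = 0.4247624, F(2.72) = -0.1123304
s2 = 2.7200000 − (-0.1123304)·(2.7200000 − 2.5800000) / (-0.1123304 − 0.4247624) = 2.7200000 − (-0.0157263)/(-0.5370928) = 2.6907197
F(2.6907197) = 0.0024000
s3 = 2.6907197 − 0.0024000·(2.6907197 − 2.7200000) / (0.0024000 − (-0.1123304)) = 2.6907197 − (-0.0000703)/(0.1147303) = 2.6913322

2.69072, 2.69133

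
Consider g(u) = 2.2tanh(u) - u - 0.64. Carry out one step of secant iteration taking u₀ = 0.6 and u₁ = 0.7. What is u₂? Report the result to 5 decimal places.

g(0.6) = -0.0584910, g(0.7) = -0.0103909
u₂ = 0.7000000 − (-0.0103909)·(0.7000000 − 0.6000000) / (-0.0103909 − (-0.0584910)) = 0.7000000 − (-0.0010391)/(0.0481001) = 0.7216027

0.72160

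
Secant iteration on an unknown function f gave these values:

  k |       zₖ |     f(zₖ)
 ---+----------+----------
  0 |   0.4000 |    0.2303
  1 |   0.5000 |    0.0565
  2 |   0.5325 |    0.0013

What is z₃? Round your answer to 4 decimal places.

z₃ = 0.5325 − 0.0013·(0.5325 − 0.5000) / (0.0013 − 0.0565)
   = 0.5325 − (0.000042)/(-0.055200) = 0.533265

0.5333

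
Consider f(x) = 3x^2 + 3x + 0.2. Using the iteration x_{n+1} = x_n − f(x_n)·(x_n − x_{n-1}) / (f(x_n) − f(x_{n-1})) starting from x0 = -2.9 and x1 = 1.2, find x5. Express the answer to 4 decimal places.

0.1767

f(-2.9) = 16.730000, f(1.2) = 8.120000
x2 = 1.200000 − 8.120000·(1.200000 − (-2.900000)) / (8.120000 − 16.730000) = 1.200000 − (33.292000)/(-8.610000) = 5.066667
f(5.066667) = 92.413333
x3 = 5.066667 − 92.413333·(5.066667 − 1.200000) / (92.413333 − 8.120000) = 5.066667 − (357.331556)/(84.293333) = 0.827523
f(0.827523) = 4.736951
x4 = 0.827523 − 4.736951·(0.827523 − 5.066667) / (4.736951 − 92.413333) = 0.827523 − (-20.080618)/(-87.676382) = 0.598492
f(0.598492) = 3.070053
x5 = 0.598492 − 3.070053·(0.598492 − 0.827523) / (3.070053 − 4.736951) = 0.598492 − (-0.703138)/(-1.666898) = 0.176668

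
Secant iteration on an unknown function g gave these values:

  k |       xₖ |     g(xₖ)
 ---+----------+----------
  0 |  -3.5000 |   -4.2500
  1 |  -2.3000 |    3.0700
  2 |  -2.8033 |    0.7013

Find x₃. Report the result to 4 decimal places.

-2.9523

x₃ = -2.8033 − 0.7013·(-2.8033 − (-2.3000)) / (0.7013 − 3.0700)
   = -2.8033 − (-0.352964)/(-2.368700) = -2.952312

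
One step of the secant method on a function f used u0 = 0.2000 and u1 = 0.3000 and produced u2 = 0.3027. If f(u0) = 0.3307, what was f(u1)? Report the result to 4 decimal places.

0.0087

The secant line through (0.2000, 0.3307) and (0.3000, f(u1)) crosses zero at u2 = 0.3027.
So (0.2000, 0.3307), (0.3000, f(u1)), (0.3027, 0) are collinear:
f(u1) = 0.3307 · (0.3000 − 0.3027) / (0.2000 − 0.3027) = 0.3307 · (-0.002700)/(-0.102700) = 0.008694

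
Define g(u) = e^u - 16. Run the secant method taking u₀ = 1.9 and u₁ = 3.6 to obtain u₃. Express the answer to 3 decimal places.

2.645

g(1.9) = -9.31411, g(3.6) = 20.59823
u₂ = 3.60000 − 20.59823·(3.60000 − 1.90000) / (20.59823 − (-9.31411)) = 3.60000 − (35.01700)/(29.91234) = 2.42935
g(2.42935) = -4.64854
u₃ = 2.42935 − (-4.64854)·(2.42935 − 3.60000) / (-4.64854 − 20.59823) = 2.42935 − (5.44184)/(-25.24678) = 2.64489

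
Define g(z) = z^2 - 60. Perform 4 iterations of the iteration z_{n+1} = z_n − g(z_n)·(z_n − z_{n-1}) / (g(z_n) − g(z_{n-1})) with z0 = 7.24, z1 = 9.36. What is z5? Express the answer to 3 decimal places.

g(7.24) = -7.58240, g(9.36) = 27.60960
z2 = 9.36000 − 27.60960·(9.36000 − 7.24000) / (27.60960 − (-7.58240)) = 9.36000 − (58.53235)/(35.19200) = 7.69677
g(7.69677) = -0.75971
z3 = 7.69677 − (-0.75971)·(7.69677 − 9.36000) / (-0.75971 − 27.60960) = 7.69677 − (1.26358)/(-28.36931) = 7.74131
g(7.74131) = -0.07210
z4 = 7.74131 − (-0.07210)·(7.74131 − 7.69677) / (-0.07210 − (-0.75971)) = 7.74131 − (-0.00321)/(0.68762) = 7.74598
g(7.74598) = 0.00023
z5 = 7.74598 − 0.00023·(7.74598 − 7.74131) / (0.00023 − (-0.07210)) = 7.74598 − (0.00000)/(0.07233) = 7.74597

7.746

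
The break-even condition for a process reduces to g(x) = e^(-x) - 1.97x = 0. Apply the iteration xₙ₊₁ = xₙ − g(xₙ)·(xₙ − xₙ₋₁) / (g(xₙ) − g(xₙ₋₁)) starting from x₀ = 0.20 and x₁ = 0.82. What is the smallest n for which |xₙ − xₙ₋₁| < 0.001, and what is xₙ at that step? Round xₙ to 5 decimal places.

n = 4, xₙ = 0.35568

g(0.20) = 0.4247308, g(0.82) = -1.1749683
x₂ = 0.8200000 − (-1.1749683)·(0.6200000)/(-1.5996991) = 0.3646141;  |Δ| = 0.4553859
g(0.3646141) = -0.0238252
x₃ = 0.3646141 − (-0.0238252)·(-0.4553859)/(1.1511431) = 0.3551890;  |Δ| = 0.0094251
g(0.3551890) = 0.0013186
x₄ = 0.3551890 − 0.0013186·(-0.0094251)/(0.0251439) = 0.3556833;  |Δ| = 0.0004943
|x₄ − x₃| = 0.0004943 < 0.001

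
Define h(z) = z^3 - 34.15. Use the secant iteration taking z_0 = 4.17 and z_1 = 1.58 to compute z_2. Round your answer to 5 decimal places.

2.72096

h(4.17) = 38.3617130, h(1.58) = -30.2056880
z_2 = 1.5800000 − (-30.2056880)·(1.5800000 − 4.1700000) / (-30.2056880 − 38.3617130) = 1.5800000 − (78.2327319)/(-68.5674010) = 2.7209610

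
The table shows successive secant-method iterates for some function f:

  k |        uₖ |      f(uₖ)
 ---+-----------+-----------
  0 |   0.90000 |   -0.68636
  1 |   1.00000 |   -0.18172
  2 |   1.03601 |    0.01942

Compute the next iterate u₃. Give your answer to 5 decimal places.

1.03253

u₃ = 1.03601 − 0.01942·(1.03601 − 1.00000) / (0.01942 − (-0.18172))
   = 1.03601 − (0.0006993)/(0.2011400) = 1.0325332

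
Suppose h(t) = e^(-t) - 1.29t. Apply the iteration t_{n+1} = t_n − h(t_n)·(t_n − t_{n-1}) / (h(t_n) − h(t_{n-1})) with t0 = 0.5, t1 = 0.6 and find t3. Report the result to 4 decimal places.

0.4798

h(0.5) = -0.038469, h(0.6) = -0.225188
t2 = 0.600000 − (-0.225188)·(0.600000 − 0.500000) / (-0.225188 − (-0.038469)) = 0.600000 − (-0.022519)/(-0.186719) = 0.479397
h(0.479397) = 0.000734
t3 = 0.479397 − 0.000734·(0.479397 − 0.600000) / (0.000734 − (-0.225188)) = 0.479397 − (-0.000089)/(0.225922) = 0.479789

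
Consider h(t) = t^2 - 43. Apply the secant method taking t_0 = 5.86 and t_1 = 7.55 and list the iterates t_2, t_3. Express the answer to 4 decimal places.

6.5058, 6.5538

h(5.86) = -8.660400, h(7.55) = 14.002500
t_2 = 7.550000 − 14.002500·(7.550000 − 5.860000) / (14.002500 − (-8.660400)) = 7.550000 − (23.664225)/(22.662900) = 6.505817
h(6.505817) = -0.674351
t_3 = 6.505817 − (-0.674351)·(6.505817 − 7.550000) / (-0.674351 − 14.002500) = 6.505817 − (0.704146)/(-14.676851) = 6.553793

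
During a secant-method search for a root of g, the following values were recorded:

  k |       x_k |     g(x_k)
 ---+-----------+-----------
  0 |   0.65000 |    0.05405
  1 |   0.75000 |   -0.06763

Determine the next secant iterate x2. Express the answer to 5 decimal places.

x2 = 0.75000 − (-0.06763)·(0.75000 − 0.65000) / (-0.06763 − 0.05405)
   = 0.75000 − (-0.0067630)/(-0.1216800) = 0.6944198

0.69442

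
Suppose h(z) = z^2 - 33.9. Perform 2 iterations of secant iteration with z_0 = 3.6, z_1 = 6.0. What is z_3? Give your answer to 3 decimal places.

h(3.6) = -20.94000, h(6.0) = 2.10000
z_2 = 6.00000 − 2.10000·(6.00000 − 3.60000) / (2.10000 − (-20.94000)) = 6.00000 − (5.04000)/(23.04000) = 5.78125
h(5.78125) = -0.47715
z_3 = 5.78125 − (-0.47715)·(5.78125 − 6.00000) / (-0.47715 − 2.10000) = 5.78125 − (0.10438)/(-2.57715) = 5.82175

5.822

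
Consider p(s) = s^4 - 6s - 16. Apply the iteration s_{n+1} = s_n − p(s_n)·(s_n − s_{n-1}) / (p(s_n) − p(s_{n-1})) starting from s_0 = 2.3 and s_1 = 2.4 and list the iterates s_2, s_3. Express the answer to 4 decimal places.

2.3395, 2.3412

p(2.3) = -1.815900, p(2.4) = 2.777600
s_2 = 2.400000 − 2.777600·(2.400000 − 2.300000) / (2.777600 − (-1.815900)) = 2.400000 − (0.277760)/(4.593500) = 2.339532
p(2.339532) = -0.078978
s_3 = 2.339532 − (-0.078978)·(2.339532 − 2.400000) / (-0.078978 − 2.777600) = 2.339532 − (0.004776)/(-2.856578) = 2.341204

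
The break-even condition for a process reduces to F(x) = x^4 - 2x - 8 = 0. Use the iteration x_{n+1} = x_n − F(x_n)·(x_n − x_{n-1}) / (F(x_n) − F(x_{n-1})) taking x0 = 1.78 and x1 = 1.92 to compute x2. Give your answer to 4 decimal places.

1.8451

F(1.78) = -1.521241, F(1.92) = 1.749545
x2 = 1.920000 − 1.749545·(1.920000 − 1.780000) / (1.749545 − (-1.521241)) = 1.920000 − (0.244936)/(3.270786) = 1.845114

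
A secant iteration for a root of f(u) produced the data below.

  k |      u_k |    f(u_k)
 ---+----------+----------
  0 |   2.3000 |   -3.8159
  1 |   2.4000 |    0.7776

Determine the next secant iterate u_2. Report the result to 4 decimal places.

2.3831

u_2 = 2.4000 − 0.7776·(2.4000 − 2.3000) / (0.7776 − (-3.8159))
   = 2.4000 − (0.077760)/(4.593500) = 2.383072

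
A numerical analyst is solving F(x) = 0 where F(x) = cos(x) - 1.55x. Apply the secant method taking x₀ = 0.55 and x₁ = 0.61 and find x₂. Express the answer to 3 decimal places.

F(0.55) = 0.00002, F(0.61) = -0.12585
x₂ = 0.61000 − (-0.12585)·(0.61000 − 0.55000) / (-0.12585 − 0.00002) = 0.61000 − (-0.00755)/(-0.12588) = 0.55001

0.550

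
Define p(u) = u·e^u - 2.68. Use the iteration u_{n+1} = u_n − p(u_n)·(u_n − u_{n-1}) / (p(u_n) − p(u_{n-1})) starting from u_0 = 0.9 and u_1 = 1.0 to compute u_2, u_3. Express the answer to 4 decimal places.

0.9924, 0.9929

p(0.9) = -0.466357, p(1.0) = 0.038282
u_2 = 1.000000 − 0.038282·(1.000000 − 0.900000) / (0.038282 − (-0.466357)) = 1.000000 − (0.003828)/(0.504639) = 0.992414
p(0.992414) = -0.002726
u_3 = 0.992414 − (-0.002726)·(0.992414 − 1.000000) / (-0.002726 − 0.038282) = 0.992414 − (0.000021)/(-0.041008) = 0.992918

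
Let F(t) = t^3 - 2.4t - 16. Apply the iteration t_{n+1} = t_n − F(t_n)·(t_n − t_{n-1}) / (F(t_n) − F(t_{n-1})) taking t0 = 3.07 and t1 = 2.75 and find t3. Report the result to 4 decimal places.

F(3.07) = 5.566443, F(2.75) = -1.803125
t2 = 2.750000 − (-1.803125)·(2.750000 − 3.070000) / (-1.803125 − 5.566443) = 2.750000 − (0.577000)/(-7.369568) = 2.828295
F(2.828295) = -0.163663
t3 = 2.828295 − (-0.163663)·(2.828295 − 2.750000) / (-0.163663 − (-1.803125)) = 2.828295 − (-0.012814)/(1.639462) = 2.836111

2.8361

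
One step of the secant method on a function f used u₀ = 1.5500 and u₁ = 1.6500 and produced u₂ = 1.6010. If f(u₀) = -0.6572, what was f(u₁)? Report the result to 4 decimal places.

0.6314

The secant line through (1.5500, -0.6572) and (1.6500, f(u₁)) crosses zero at u₂ = 1.6010.
So (1.5500, -0.6572), (1.6500, f(u₁)), (1.6010, 0) are collinear:
f(u₁) = -0.6572 · (1.6500 − 1.6010) / (1.5500 − 1.6010) = -0.6572 · (0.049000)/(-0.051000) = 0.631427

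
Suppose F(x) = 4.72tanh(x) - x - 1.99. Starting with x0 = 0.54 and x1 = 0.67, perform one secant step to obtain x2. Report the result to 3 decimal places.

F(0.54) = -0.20310, F(0.67) = 0.10111
x2 = 0.67000 − 0.10111·(0.67000 − 0.54000) / (0.10111 − (-0.20310)) = 0.67000 − (0.01314)/(0.30420) = 0.62679

0.627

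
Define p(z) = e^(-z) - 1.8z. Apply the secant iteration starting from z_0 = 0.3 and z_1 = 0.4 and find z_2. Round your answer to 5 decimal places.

p(0.3) = 0.2008182, p(0.4) = -0.0496800
z_2 = 0.4000000 − (-0.0496800)·(0.4000000 − 0.3000000) / (-0.0496800 − 0.2008182) = 0.4000000 − (-0.0049680)/(-0.2504982) = 0.3801675

0.38017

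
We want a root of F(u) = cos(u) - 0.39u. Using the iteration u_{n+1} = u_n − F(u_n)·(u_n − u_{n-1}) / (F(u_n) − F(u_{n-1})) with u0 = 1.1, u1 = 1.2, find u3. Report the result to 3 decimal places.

F(1.1) = 0.02460, F(1.2) = -0.10564
u2 = 1.20000 − (-0.10564)·(1.20000 − 1.10000) / (-0.10564 − 0.02460) = 1.20000 − (-0.01056)/(-0.13024) = 1.11889
F(1.11889) = 0.00032
u3 = 1.11889 − 0.00032·(1.11889 − 1.20000) / (0.00032 − (-0.10564)) = 1.11889 − (-0.00003)/(0.10596) = 1.11913

1.119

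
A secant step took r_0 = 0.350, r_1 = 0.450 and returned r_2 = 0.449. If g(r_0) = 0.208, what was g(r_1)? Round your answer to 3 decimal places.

-0.002

The secant line through (0.350, 0.208) and (0.450, g(r_1)) crosses zero at r_2 = 0.449.
So (0.350, 0.208), (0.450, g(r_1)), (0.449, 0) are collinear:
g(r_1) = 0.208 · (0.450 − 0.449) / (0.350 − 0.449) = 0.208 · (0.00100)/(-0.09900) = -0.00210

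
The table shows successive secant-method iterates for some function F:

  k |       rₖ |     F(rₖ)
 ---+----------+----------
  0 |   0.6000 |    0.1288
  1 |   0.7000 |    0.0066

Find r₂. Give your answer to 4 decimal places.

0.7054

r₂ = 0.7000 − 0.0066·(0.7000 − 0.6000) / (0.0066 − 0.1288)
   = 0.7000 − (0.000660)/(-0.122200) = 0.705401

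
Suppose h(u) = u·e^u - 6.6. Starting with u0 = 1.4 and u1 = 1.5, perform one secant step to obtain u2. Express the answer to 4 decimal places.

h(1.4) = -0.922720, h(1.5) = 0.122534
u2 = 1.500000 − 0.122534·(1.500000 − 1.400000) / (0.122534 − (-0.922720)) = 1.500000 − (0.012253)/(1.045254) = 1.488277

1.4883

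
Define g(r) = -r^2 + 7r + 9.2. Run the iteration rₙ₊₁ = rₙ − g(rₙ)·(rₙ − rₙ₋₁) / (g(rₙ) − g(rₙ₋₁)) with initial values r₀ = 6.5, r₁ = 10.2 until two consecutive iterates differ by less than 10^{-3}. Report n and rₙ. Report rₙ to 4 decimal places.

n = 6, rₙ = 8.1314

g(6.5) = 12.450000, g(10.2) = -23.440000
r₂ = 10.200000 − (-23.440000)·(3.700000)/(-35.890000) = 7.783505;  |Δ| = 2.416495
g(7.783505) = 3.101584
r₃ = 7.783505 − 3.101584·(-2.416495)/(26.541584) = 8.065891;  |Δ| = 0.282386
g(8.065891) = 0.602642
r₄ = 8.065891 − 0.602642·(0.282386)/(-2.498942) = 8.133991;  |Δ| = 0.068100
g(8.133991) = -0.023868
r₅ = 8.133991 − (-0.023868)·(0.068100)/(-0.626510) = 8.131396;  |Δ| = 0.002594
g(8.131396) = 0.000170
r₆ = 8.131396 − 0.000170·(-0.002594)/(0.024038) = 8.131414;  |Δ| = 0.000018
|r₆ − r₅| = 0.000018 < 10^{-3}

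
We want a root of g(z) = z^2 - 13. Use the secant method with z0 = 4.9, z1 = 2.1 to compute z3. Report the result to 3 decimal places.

3.683

g(4.9) = 11.01000, g(2.1) = -8.59000
z2 = 2.10000 − (-8.59000)·(2.10000 − 4.90000) / (-8.59000 − 11.01000) = 2.10000 − (24.05200)/(-19.60000) = 3.32714
g(3.32714) = -1.93012
z3 = 3.32714 − (-1.93012)·(3.32714 − 2.10000) / (-1.93012 − (-8.59000)) = 3.32714 − (-2.36853)/(6.65988) = 3.68278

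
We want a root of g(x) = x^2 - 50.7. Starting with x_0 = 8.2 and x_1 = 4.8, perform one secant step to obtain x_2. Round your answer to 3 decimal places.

g(8.2) = 16.54000, g(4.8) = -27.66000
x_2 = 4.80000 − (-27.66000)·(4.80000 − 8.20000) / (-27.66000 − 16.54000) = 4.80000 − (94.04400)/(-44.20000) = 6.92769

6.928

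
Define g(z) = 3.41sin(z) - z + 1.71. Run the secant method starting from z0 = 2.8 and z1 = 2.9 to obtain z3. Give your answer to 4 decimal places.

2.8124

g(2.8) = 0.052310, g(2.9) = -0.374160
z2 = 2.900000 − (-0.374160)·(2.900000 − 2.800000) / (-0.374160 − 0.052310) = 2.900000 − (-0.037416)/(-0.426469) = 2.812266
g(2.812266) = 0.000549
z3 = 2.812266 − 0.000549·(2.812266 − 2.900000) / (0.000549 − (-0.374160)) = 2.812266 − (-0.000048)/(0.374709) = 2.812394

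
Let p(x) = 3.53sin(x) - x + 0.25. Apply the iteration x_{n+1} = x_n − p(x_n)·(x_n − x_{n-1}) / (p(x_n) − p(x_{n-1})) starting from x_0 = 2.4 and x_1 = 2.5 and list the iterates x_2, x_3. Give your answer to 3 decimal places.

p(2.4) = 0.23439, p(2.5) = -0.13739
x_2 = 2.50000 − (-0.13739)·(2.50000 − 2.40000) / (-0.13739 − 0.23439) = 2.50000 − (-0.01374)/(-0.37178) = 2.46304
p(2.46304) = 0.00261
x_3 = 2.46304 − 0.00261·(2.46304 − 2.50000) / (0.00261 − (-0.13739)) = 2.46304 − (-0.00010)/(0.14000) = 2.46373

2.463, 2.464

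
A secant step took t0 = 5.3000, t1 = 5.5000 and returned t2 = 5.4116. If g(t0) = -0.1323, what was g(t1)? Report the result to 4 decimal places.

0.1048

The secant line through (5.3000, -0.1323) and (5.5000, g(t1)) crosses zero at t2 = 5.4116.
So (5.3000, -0.1323), (5.5000, g(t1)), (5.4116, 0) are collinear:
g(t1) = -0.1323 · (5.5000 − 5.4116) / (5.3000 − 5.4116) = -0.1323 · (0.088400)/(-0.111600) = 0.104797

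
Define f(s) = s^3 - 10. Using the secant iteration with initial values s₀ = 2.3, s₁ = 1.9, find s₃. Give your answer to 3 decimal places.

2.157

f(2.3) = 2.16700, f(1.9) = -3.14100
s₂ = 1.90000 − (-3.14100)·(1.90000 − 2.30000) / (-3.14100 − 2.16700) = 1.90000 − (1.25640)/(-5.30800) = 2.13670
f(2.13670) = -0.24493
s₃ = 2.13670 − (-0.24493)·(2.13670 − 1.90000) / (-0.24493 − (-3.14100)) = 2.13670 − (-0.05798)/(2.89607) = 2.15672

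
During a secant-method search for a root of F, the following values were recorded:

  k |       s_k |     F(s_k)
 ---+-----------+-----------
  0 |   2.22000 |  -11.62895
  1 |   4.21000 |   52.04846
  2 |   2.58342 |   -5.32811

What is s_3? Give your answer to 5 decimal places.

s_3 = 2.58342 − (-5.32811)·(2.58342 − 4.21000) / (-5.32811 − 52.04846)
   = 2.58342 − (8.6665972)/(-57.3765700) = 2.7344677

2.73447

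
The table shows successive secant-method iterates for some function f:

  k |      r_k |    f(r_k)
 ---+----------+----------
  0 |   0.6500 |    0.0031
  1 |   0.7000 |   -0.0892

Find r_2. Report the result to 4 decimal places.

r_2 = 0.7000 − (-0.0892)·(0.7000 − 0.6500) / (-0.0892 − 0.0031)
   = 0.7000 − (-0.004460)/(-0.092300) = 0.651679

0.6517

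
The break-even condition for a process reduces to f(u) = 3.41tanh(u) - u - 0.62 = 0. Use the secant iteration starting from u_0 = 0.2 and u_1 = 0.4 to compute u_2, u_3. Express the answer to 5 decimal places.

f(0.2) = -0.1469502, f(0.4) = 0.2756260
u_2 = 0.4000000 − 0.2756260·(0.4000000 − 0.2000000) / (0.2756260 − (-0.1469502)) = 0.4000000 − (0.0551252)/(0.4225761) = 0.2695497
f(0.2695497) = 0.0079820
u_3 = 0.2695497 − 0.0079820·(0.2695497 − 0.4000000) / (0.0079820 − 0.2756260) = 0.2695497 − (-0.0010412)/(-0.2676440) = 0.2656592

0.26955, 0.26566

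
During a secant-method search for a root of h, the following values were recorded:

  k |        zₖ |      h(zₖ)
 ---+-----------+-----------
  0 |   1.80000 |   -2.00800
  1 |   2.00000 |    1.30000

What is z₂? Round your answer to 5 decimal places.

z₂ = 2.00000 − 1.30000·(2.00000 − 1.80000) / (1.30000 − (-2.00800))
   = 2.00000 − (0.2600000)/(3.3080000) = 1.9214027

1.92140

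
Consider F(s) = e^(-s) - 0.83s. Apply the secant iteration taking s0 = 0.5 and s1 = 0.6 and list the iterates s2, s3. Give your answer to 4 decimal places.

0.6361, 0.6371

F(0.5) = 0.191531, F(0.6) = 0.050812
s2 = 0.600000 − 0.050812·(0.600000 − 0.500000) / (0.050812 − 0.191531) = 0.600000 − (0.005081)/(-0.140719) = 0.636109
F(0.636109) = 0.001378
s3 = 0.636109 − 0.001378·(0.636109 − 0.600000) / (0.001378 − 0.050812) = 0.636109 − (0.000050)/(-0.049433) = 0.637115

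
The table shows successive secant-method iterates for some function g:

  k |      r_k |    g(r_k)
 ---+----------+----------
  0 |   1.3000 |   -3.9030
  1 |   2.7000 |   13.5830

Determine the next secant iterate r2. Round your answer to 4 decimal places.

1.6125

r2 = 2.7000 − 13.5830·(2.7000 − 1.3000) / (13.5830 − (-3.9030))
   = 2.7000 − (19.016200)/(17.486000) = 1.612490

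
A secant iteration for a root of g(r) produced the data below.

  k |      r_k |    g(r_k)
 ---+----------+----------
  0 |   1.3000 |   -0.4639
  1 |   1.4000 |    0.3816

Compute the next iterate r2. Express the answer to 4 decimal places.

r2 = 1.4000 − 0.3816·(1.4000 − 1.3000) / (0.3816 − (-0.4639))
   = 1.4000 − (0.038160)/(0.845500) = 1.354867

1.3549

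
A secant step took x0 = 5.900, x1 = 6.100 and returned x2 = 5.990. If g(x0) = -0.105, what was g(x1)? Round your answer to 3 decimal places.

The secant line through (5.900, -0.105) and (6.100, g(x1)) crosses zero at x2 = 5.990.
So (5.900, -0.105), (6.100, g(x1)), (5.990, 0) are collinear:
g(x1) = -0.105 · (6.100 − 5.990) / (5.900 − 5.990) = -0.105 · (0.11000)/(-0.09000) = 0.12833

0.128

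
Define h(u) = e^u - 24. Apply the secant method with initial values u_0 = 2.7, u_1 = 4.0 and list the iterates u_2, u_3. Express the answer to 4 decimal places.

h(2.7) = -9.120268, h(4.0) = 30.598150
u_2 = 4.000000 − 30.598150·(4.000000 − 2.700000) / (30.598150 − (-9.120268)) = 4.000000 − (39.777595)/(39.718418) = 2.998510
h(2.998510) = -3.944366
u_3 = 2.998510 − (-3.944366)·(2.998510 − 4.000000) / (-3.944366 − 30.598150) = 2.998510 − (3.950243)/(-34.542516) = 3.112869

2.9985, 3.1129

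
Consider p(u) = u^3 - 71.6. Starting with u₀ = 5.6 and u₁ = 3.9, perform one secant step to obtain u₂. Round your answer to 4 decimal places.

p(5.6) = 104.016000, p(3.9) = -12.281000
u₂ = 3.900000 − (-12.281000)·(3.900000 − 5.600000) / (-12.281000 − 104.016000) = 3.900000 − (20.877700)/(-116.297000) = 4.079521

4.0795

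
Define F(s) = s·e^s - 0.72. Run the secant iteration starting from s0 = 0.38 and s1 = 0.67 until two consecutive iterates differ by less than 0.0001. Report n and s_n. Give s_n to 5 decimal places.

n = 5, s_n = 0.45624

F(0.38) = -0.1643319, F(0.67) = 0.5893390
s2 = 0.6700000 − 0.5893390·(0.2900000)/(0.7536709) = 0.4432322;  |Δ| = 0.2267678
F(0.4432322) = -0.0295622
s3 = 0.4432322 − (-0.0295622)·(-0.2267678)/(-0.6189012) = 0.4540639;  |Δ| = 0.0108317
F(0.4540639) = -0.0049863
s4 = 0.4540639 − (-0.0049863)·(0.0108317)/(0.0245760) = 0.4562615;  |Δ| = 0.0021977
F(0.4562615) = 0.0000551
s5 = 0.4562615 − 0.0000551·(0.0021977)/(0.0050414) = 0.4562375;  |Δ| = 0.0000240
|s5 − s4| = 0.0000240 < 0.0001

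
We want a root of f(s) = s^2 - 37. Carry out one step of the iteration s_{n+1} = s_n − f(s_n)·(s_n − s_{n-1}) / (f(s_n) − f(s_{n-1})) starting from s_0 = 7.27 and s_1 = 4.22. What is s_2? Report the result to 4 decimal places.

f(7.27) = 15.852900, f(4.22) = -19.191600
s_2 = 4.220000 − (-19.191600)·(4.220000 − 7.270000) / (-19.191600 − 15.852900) = 4.220000 − (58.534380)/(-35.044500) = 5.890287

5.8903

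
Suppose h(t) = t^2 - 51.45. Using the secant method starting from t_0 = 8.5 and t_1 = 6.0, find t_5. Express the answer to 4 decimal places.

h(8.5) = 20.800000, h(6.0) = -15.450000
t_2 = 6.000000 − (-15.450000)·(6.000000 − 8.500000) / (-15.450000 − 20.800000) = 6.000000 − (38.625000)/(-36.250000) = 7.065517
h(7.065517) = -1.528466
t_3 = 7.065517 − (-1.528466)·(7.065517 − 6.000000) / (-1.528466 − (-15.450000)) = 7.065517 − (-1.628607)/(13.921534) = 7.182502
h(7.182502) = 0.138335
t_4 = 7.182502 − 0.138335·(7.182502 − 7.065517) / (0.138335 − (-1.528466)) = 7.182502 − (0.016183)/(1.666801) = 7.172793
h(7.172793) = -0.001042
t_5 = 7.172793 − (-0.001042)·(7.172793 − 7.182502) / (-0.001042 − 0.138335) = 7.172793 − (0.000010)/(-0.139376) = 7.172865

7.1729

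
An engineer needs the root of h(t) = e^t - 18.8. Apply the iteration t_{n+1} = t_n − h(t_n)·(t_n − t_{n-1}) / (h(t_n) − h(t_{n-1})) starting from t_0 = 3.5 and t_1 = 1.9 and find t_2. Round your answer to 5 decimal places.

h(3.5) = 14.3154520, h(1.9) = -12.1141056
t_2 = 1.9000000 − (-12.1141056)·(1.9000000 − 3.5000000) / (-12.1141056 − 14.3154520) = 1.9000000 − (19.3825689)/(-26.4295575) = 2.6333671

2.63337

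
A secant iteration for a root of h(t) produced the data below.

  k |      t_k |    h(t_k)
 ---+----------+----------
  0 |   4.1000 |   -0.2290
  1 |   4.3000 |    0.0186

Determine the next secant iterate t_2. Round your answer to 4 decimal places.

4.2850

t_2 = 4.3000 − 0.0186·(4.3000 − 4.1000) / (0.0186 − (-0.2290))
   = 4.3000 − (0.003720)/(0.247600) = 4.284976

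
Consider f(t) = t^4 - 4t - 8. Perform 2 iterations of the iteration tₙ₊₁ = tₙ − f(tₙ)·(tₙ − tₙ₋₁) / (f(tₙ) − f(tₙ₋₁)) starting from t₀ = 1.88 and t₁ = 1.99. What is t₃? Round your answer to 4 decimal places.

2.0000

f(1.88) = -3.028017, f(1.99) = -0.277608
t₂ = 1.990000 − (-0.277608)·(1.990000 − 1.880000) / (-0.277608 − (-3.028017)) = 1.990000 − (-0.030537)/(2.750409) = 2.001103
f(2.001103) = 0.030904
t₃ = 2.001103 − 0.030904·(2.001103 − 1.990000) / (0.030904 − (-0.277608)) = 2.001103 − (0.000343)/(0.308512) = 1.999991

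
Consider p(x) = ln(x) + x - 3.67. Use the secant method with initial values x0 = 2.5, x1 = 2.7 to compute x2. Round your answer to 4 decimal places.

p(2.5) = -0.253709, p(2.7) = 0.023252
x2 = 2.700000 − 0.023252·(2.700000 − 2.500000) / (0.023252 − (-0.253709)) = 2.700000 − (0.004650)/(0.276961) = 2.683209

2.6832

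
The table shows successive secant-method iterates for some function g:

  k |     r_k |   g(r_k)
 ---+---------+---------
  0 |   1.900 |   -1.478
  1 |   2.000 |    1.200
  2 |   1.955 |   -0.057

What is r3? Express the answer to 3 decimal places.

1.957

r3 = 1.955 − (-0.057)·(1.955 − 2.000) / (-0.057 − 1.200)
   = 1.955 − (0.00256)/(-1.25700) = 1.95704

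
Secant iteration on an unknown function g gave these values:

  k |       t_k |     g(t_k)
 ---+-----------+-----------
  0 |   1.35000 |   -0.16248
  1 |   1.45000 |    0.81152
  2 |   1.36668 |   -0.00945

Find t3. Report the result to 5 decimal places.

1.36764

t3 = 1.36668 − (-0.00945)·(1.36668 − 1.45000) / (-0.00945 − 0.81152)
   = 1.36668 − (0.0007874)/(-0.8209700) = 1.3676391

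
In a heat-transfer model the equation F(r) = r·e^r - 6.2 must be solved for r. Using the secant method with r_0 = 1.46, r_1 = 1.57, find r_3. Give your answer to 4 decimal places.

F(1.46) = 0.086701, F(1.57) = 1.346438
r_2 = 1.570000 − 1.346438·(1.570000 − 1.460000) / (1.346438 − 0.086701) = 1.570000 − (0.148108)/(1.259737) = 1.452429
F(1.452429) = 0.006933
r_3 = 1.452429 − 0.006933·(1.452429 − 1.570000) / (0.006933 − 1.346438) = 1.452429 − (-0.000815)/(-1.339505) = 1.451821

1.4518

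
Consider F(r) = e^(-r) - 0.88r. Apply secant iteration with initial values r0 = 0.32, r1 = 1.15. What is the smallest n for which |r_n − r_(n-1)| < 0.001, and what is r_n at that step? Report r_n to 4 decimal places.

n = 5, r_n = 0.6146

F(0.32) = 0.444549, F(1.15) = -0.695363
r2 = 1.150000 − (-0.695363)·(0.830000)/(-1.139912) = 0.643688;  |Δ| = 0.506312
F(0.643688) = -0.041094
r3 = 0.643688 − (-0.041094)·(-0.506312)/(0.654269) = 0.611887;  |Δ| = 0.031801
F(0.611887) = 0.003866
r4 = 0.611887 − 0.003866·(-0.031801)/(0.044960) = 0.614621;  |Δ| = 0.002734
F(0.614621) = -0.000021
r5 = 0.614621 − (-0.000021)·(0.002734)/(-0.003887) = 0.614606;  |Δ| = 0.000015
|r5 − r4| = 0.000015 < 0.001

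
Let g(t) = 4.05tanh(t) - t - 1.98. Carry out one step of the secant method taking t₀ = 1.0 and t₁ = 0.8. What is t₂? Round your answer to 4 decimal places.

0.8929

g(1.0) = 0.104456, g(0.8) = -0.090651
t₂ = 0.800000 − (-0.090651)·(0.800000 − 1.000000) / (-0.090651 − 0.104456) = 0.800000 − (0.018130)/(-0.195107) = 0.892924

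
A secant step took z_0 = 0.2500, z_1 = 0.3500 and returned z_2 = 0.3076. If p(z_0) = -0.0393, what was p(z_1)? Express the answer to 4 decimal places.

The secant line through (0.2500, -0.0393) and (0.3500, p(z_1)) crosses zero at z_2 = 0.3076.
So (0.2500, -0.0393), (0.3500, p(z_1)), (0.3076, 0) are collinear:
p(z_1) = -0.0393 · (0.3500 − 0.3076) / (0.2500 − 0.3076) = -0.0393 · (0.042400)/(-0.057600) = 0.028929

0.0289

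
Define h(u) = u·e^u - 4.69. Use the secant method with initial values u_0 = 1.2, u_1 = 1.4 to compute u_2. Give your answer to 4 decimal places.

1.2834

h(1.2) = -0.705860, h(1.4) = 0.987280
u_2 = 1.400000 − 0.987280·(1.400000 − 1.200000) / (0.987280 − (-0.705860)) = 1.400000 − (0.197456)/(1.693140) = 1.283379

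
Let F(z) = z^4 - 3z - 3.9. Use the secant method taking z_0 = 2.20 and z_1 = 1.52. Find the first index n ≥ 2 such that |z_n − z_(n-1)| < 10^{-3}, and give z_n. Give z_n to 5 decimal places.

n = 6, z_n = 1.73743

F(2.20) = 12.9256000, F(1.52) = -3.1220518
z_2 = 1.5200000 − (-3.1220518)·(-0.6800000)/(-16.0476518) = 1.6522932;  |Δ| = 0.1322932
F(1.6522932) = -1.4035820
z_3 = 1.6522932 − (-1.4035820)·(0.1322932)/(1.7184699) = 1.7603453;  |Δ| = 0.1080521
F(1.7603453) = 0.4216229
z_4 = 1.7603453 − 0.4216229·(0.1080521)/(1.8252049) = 1.7353853;  |Δ| = 0.0249601
F(1.7353853) = -0.0366500
z_5 = 1.7353853 − (-0.0366500)·(-0.0249601)/(-0.4582729) = 1.7373814;  |Δ| = 0.0019962
F(1.7373814) = -0.0008369
z_6 = 1.7373814 − (-0.0008369)·(0.0019962)/(0.0358131) = 1.7374281;  |Δ| = 0.0000466
|z_6 − z_5| = 0.0000466 < 10^{-3}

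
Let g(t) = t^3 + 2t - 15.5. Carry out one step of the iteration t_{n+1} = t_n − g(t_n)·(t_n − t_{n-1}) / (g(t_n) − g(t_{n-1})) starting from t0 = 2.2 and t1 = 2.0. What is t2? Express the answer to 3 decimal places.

2.230

g(2.2) = -0.45200, g(2.0) = -3.50000
t2 = 2.00000 − (-3.50000)·(2.00000 − 2.20000) / (-3.50000 − (-0.45200)) = 2.00000 − (0.70000)/(-3.04800) = 2.22966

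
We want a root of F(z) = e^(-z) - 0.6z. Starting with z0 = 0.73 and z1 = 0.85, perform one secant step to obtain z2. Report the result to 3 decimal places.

F(0.73) = 0.04391, F(0.85) = -0.08259
z2 = 0.85000 − (-0.08259)·(0.85000 − 0.73000) / (-0.08259 − 0.04391) = 0.85000 − (-0.00991)/(-0.12649) = 0.77165

0.772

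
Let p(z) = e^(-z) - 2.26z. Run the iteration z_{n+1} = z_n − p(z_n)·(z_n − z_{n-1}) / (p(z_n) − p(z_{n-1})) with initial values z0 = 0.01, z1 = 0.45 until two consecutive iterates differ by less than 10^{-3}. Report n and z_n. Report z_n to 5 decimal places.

n = 4, z_n = 0.32099

p(0.01) = 0.9674498, p(0.45) = -0.3793718
z2 = 0.4500000 − (-0.3793718)·(0.4400000)/(-1.3468217) = 0.3260611;  |Δ| = 0.1239389
p(0.3260611) = -0.0151370
z3 = 0.3260611 − (-0.0151370)·(-0.1239389)/(0.3642349) = 0.3209104;  |Δ| = 0.0051507
p(0.3209104) = 0.0002307
z4 = 0.3209104 − 0.0002307·(-0.0051507)/(0.0153677) = 0.3209877;  |Δ| = 0.0000773
|z4 − z3| = 0.0000773 < 10^{-3}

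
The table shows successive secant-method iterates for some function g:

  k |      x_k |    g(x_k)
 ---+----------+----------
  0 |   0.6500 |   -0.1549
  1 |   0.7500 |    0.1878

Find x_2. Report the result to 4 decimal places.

0.6952

x_2 = 0.7500 − 0.1878·(0.7500 − 0.6500) / (0.1878 − (-0.1549))
   = 0.7500 − (0.018780)/(0.342700) = 0.695200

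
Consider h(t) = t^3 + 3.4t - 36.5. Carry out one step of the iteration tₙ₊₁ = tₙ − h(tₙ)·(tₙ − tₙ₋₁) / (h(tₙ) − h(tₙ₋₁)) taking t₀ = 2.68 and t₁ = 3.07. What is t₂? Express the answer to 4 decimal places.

2.9683

h(2.68) = -8.139168, h(3.07) = 2.872443
t₂ = 3.070000 − 2.872443·(3.070000 − 2.680000) / (2.872443 − (-8.139168)) = 3.070000 − (1.120253)/(11.011611) = 2.968266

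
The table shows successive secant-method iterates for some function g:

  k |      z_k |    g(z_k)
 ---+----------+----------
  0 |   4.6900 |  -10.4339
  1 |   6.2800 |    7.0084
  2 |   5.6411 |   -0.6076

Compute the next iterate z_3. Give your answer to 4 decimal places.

z_3 = 5.6411 − (-0.6076)·(5.6411 − 6.2800) / (-0.6076 − 7.0084)
   = 5.6411 − (0.388196)/(-7.616000) = 5.692071

5.6921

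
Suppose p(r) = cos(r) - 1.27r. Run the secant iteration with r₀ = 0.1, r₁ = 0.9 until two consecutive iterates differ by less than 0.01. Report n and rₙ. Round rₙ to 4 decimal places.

p(0.1) = 0.868004, p(0.9) = -0.521390
r₂ = 0.900000 − (-0.521390)·(0.800000)/(-1.389394) = 0.599789;  |Δ| = 0.300211
p(0.599789) = 0.063724
r₃ = 0.599789 − 0.063724·(-0.300211)/(0.585114) = 0.632484;  |Δ| = 0.032695
p(0.632484) = 0.003307
r₄ = 0.632484 − 0.003307·(0.032695)/(-0.060417) = 0.634274;  |Δ| = 0.001790
|r₄ − r₃| = 0.001790 < 0.01

n = 4, rₙ = 0.6343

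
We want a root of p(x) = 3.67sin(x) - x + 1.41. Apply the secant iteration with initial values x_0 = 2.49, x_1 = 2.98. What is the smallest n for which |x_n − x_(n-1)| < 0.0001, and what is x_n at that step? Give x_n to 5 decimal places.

p(2.49) = 1.1456844, p(2.98) = -0.9795325
x_2 = 2.9800000 − (-0.9795325)·(0.4900000)/(-2.1252170) = 2.7541544;  |Δ| = 0.2258456
p(2.7541544) = 0.0424370
x_3 = 2.7541544 − 0.0424370·(-0.2258456)/(1.0219695) = 2.7635325;  |Δ| = 0.0093782
p(2.7635325) = 0.0011315
x_4 = 2.7635325 − 0.0011315·(0.0093782)/(-0.0413055) = 2.7637894;  |Δ| = 0.0002569
p(2.7637894) = -0.0000017
x_5 = 2.7637894 − (-0.0000017)·(0.0002569)/(-0.0011332) = 2.7637891;  |Δ| = 0.0000004
|x_5 − x_4| = 0.0000004 < 0.0001

n = 5, x_n = 2.76379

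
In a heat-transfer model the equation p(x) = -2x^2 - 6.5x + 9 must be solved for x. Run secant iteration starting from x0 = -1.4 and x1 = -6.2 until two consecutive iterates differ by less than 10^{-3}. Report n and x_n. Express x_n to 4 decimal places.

p(-1.4) = 14.180000, p(-6.2) = -27.580000
x2 = -6.200000 − (-27.580000)·(-4.800000)/(-41.760000) = -3.029885;  |Δ| = 3.170115
p(-3.029885) = 10.333846
x3 = -3.029885 − 10.333846·(3.170115)/(37.913846) = -3.893936;  |Δ| = 0.864051
p(-3.893936) = 3.985112
x4 = -3.893936 − 3.985112·(-0.864051)/(-6.348734) = -4.436302;  |Δ| = 0.542366
p(-4.436302) = -1.525586
x5 = -4.436302 − (-1.525586)·(-0.542366)/(-5.510698) = -4.286153;  |Δ| = 0.150149
p(-4.286153) = 0.117782
x6 = -4.286153 − 0.117782·(0.150149)/(1.643368) = -4.296914;  |Δ| = 0.010761
p(-4.296914) = 0.003000
x7 = -4.296914 − 0.003000·(-0.010761)/(-0.114782) = -4.297195;  |Δ| = 0.000281
|x7 − x6| = 0.000281 < 10^{-3}

n = 7, x_n = -4.2972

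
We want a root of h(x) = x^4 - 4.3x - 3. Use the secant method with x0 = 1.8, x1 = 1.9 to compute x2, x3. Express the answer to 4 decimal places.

1.8115, 1.8125

h(1.8) = -0.242400, h(1.9) = 1.862100
x2 = 1.900000 − 1.862100·(1.900000 − 1.800000) / (1.862100 − (-0.242400)) = 1.900000 − (0.186210)/(2.104500) = 1.811518
h(1.811518) = -0.020642
x3 = 1.811518 − (-0.020642)·(1.811518 − 1.900000) / (-0.020642 − 1.862100) = 1.811518 − (0.001826)/(-1.882742) = 1.812488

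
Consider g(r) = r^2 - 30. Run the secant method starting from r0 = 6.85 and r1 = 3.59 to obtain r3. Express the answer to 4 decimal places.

g(6.85) = 16.922500, g(3.59) = -17.111900
r2 = 3.590000 − (-17.111900)·(3.590000 − 6.850000) / (-17.111900 − 16.922500) = 3.590000 − (55.784794)/(-34.034400) = 5.229071
g(5.229071) = -2.656818
r3 = 5.229071 − (-2.656818)·(5.229071 − 3.590000) / (-2.656818 − (-17.111900)) = 5.229071 − (-4.354713)/(14.455082) = 5.530329

5.5303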